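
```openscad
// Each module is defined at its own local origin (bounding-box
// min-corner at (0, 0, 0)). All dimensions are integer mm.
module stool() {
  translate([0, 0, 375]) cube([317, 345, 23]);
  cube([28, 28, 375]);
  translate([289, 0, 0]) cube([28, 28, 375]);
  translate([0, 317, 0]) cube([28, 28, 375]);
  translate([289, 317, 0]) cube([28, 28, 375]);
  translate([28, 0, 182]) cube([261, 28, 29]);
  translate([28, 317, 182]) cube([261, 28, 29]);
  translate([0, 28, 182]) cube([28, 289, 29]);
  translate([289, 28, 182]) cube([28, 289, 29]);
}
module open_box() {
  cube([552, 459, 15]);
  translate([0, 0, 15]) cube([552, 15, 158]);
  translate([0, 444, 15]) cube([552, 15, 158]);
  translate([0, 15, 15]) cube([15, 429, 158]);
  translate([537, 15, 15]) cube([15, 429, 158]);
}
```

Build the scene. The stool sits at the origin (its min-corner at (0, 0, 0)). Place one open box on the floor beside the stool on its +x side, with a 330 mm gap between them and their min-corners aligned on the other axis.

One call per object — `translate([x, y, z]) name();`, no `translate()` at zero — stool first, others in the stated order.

stool();
translate([647, 0, 0]) open_box();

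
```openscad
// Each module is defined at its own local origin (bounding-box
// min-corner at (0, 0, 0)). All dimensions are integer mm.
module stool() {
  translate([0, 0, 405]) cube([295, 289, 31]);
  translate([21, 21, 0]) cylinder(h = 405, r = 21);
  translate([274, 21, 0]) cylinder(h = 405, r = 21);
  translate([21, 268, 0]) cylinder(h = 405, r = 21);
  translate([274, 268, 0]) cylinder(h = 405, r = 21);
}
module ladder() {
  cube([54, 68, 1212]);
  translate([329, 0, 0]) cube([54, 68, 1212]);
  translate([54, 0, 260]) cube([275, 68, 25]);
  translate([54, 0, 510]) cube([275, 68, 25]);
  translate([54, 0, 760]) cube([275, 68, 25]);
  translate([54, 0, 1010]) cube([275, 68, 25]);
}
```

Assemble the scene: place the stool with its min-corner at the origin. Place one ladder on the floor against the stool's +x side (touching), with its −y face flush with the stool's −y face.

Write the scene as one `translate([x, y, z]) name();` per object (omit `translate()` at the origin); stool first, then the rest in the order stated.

stool();
translate([295, 0, 0]) ladder();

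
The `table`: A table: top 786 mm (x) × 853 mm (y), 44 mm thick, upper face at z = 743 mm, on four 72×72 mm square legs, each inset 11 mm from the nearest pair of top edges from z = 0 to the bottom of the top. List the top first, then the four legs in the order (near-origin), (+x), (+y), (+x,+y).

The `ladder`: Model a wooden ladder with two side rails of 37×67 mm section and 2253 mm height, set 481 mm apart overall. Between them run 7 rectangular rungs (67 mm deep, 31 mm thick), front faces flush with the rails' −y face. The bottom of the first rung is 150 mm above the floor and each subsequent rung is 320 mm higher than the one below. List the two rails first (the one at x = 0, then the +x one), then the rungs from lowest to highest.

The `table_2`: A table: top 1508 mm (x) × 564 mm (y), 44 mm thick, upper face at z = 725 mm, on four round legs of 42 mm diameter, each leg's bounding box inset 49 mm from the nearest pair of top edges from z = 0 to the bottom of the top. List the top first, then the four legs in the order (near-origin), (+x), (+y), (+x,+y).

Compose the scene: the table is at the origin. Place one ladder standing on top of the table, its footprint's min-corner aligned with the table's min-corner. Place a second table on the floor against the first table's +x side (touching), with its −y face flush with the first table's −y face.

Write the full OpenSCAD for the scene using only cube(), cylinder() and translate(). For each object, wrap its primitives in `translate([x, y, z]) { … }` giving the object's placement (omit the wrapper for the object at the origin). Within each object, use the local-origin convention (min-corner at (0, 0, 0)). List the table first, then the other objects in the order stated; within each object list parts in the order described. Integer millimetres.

translate([0, 0, 699]) cube([786, 853, 44]);
translate([11, 11, 0]) cube([72, 72, 699]);
translate([703, 11, 0]) cube([72, 72, 699]);
translate([11, 770, 0]) cube([72, 72, 699]);
translate([703, 770, 0]) cube([72, 72, 699]);
translate([0, 0, 743]) {
  cube([37, 67, 2253]);
  translate([444, 0, 0]) cube([37, 67, 2253]);
  translate([37, 0, 150]) cube([407, 67, 31]);
  translate([37, 0, 470]) cube([407, 67, 31]);
  translate([37, 0, 790]) cube([407, 67, 31]);
  translate([37, 0, 1110]) cube([407, 67, 31]);
  translate([37, 0, 1430]) cube([407, 67, 31]);
  translate([37, 0, 1750]) cube([407, 67, 31]);
  translate([37, 0, 2070]) cube([407, 67, 31]);
}
translate([786, 0, 0]) {
  translate([0, 0, 681]) cube([1508, 564, 44]);
  translate([70, 70, 0]) cylinder(h = 681, r = 21);
  translate([1438, 70, 0]) cylinder(h = 681, r = 21);
  translate([70, 494, 0]) cylinder(h = 681, r = 21);
  translate([1438, 494, 0]) cylinder(h = 681, r = 21);
}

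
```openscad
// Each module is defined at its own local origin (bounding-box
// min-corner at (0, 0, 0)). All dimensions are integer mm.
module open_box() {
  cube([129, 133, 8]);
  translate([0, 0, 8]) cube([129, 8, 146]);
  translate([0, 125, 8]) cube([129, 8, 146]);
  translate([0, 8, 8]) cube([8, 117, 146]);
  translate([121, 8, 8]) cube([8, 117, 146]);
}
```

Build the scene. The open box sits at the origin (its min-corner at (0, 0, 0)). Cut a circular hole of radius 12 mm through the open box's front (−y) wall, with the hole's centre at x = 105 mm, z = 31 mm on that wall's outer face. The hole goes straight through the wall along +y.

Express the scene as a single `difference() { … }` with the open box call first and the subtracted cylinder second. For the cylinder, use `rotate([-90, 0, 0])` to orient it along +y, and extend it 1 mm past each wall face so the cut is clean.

difference() {
  open_box();
  translate([105, -1, 31]) rotate([-90, 0, 0]) cylinder(h = 10, r = 12);
}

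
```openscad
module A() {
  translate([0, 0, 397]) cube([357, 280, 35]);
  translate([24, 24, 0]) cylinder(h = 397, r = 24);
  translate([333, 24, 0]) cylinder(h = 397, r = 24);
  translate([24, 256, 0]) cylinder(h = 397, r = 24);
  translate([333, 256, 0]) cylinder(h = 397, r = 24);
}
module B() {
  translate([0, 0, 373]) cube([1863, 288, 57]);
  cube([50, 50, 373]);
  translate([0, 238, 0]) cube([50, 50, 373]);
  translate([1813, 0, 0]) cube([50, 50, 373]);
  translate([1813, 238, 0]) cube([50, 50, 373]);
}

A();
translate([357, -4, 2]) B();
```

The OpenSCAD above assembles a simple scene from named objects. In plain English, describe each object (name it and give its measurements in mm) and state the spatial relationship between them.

A is a four-legged stool. The seat is a 357×280×35 mm slab whose top surface is at z = 432 mm; four round legs, each 48 mm in diameter, run from the floor (z = 0) to the underside of the seat, each leg's axis is inset half a diameter from the nearest pair of seat edges (so the leg's bounding box is flush with the corner).

B is a bench: a 1863×288 mm seat slab, 57 mm thick, top at z = 430 mm, on four 50×50 mm square legs flush with the seat corners and standing on z = 0.

The bench is beside the stool with their tops flush at z = 432.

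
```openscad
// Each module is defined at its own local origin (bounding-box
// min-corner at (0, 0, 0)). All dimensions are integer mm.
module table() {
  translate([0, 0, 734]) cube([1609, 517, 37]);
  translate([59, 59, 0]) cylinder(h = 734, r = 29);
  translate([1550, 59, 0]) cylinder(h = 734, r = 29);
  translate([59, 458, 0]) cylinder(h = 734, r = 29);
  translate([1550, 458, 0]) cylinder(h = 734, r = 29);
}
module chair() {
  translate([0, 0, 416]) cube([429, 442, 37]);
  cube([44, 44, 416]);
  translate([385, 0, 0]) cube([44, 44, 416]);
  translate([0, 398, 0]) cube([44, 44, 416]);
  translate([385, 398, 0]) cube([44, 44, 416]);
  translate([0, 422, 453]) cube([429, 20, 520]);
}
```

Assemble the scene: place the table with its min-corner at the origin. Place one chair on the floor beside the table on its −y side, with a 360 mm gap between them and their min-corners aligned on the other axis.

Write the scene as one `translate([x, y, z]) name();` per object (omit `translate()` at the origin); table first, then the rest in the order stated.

table();
translate([0, -802, 0]) chair();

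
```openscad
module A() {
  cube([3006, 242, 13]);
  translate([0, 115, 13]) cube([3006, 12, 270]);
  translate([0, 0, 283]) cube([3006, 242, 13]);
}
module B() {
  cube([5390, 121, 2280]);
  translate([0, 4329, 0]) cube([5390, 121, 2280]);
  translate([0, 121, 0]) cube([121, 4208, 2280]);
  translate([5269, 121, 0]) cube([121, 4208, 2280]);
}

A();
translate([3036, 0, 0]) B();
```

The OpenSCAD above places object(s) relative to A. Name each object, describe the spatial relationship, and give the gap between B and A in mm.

The house frame's nearest face is 30 mm from the I-beam's +x face.

A is an I-beam. B is a house frame. The house frame is on the floor beside the I-beam on its +x side. The gap between the house frame and the I-beam is 30 mm.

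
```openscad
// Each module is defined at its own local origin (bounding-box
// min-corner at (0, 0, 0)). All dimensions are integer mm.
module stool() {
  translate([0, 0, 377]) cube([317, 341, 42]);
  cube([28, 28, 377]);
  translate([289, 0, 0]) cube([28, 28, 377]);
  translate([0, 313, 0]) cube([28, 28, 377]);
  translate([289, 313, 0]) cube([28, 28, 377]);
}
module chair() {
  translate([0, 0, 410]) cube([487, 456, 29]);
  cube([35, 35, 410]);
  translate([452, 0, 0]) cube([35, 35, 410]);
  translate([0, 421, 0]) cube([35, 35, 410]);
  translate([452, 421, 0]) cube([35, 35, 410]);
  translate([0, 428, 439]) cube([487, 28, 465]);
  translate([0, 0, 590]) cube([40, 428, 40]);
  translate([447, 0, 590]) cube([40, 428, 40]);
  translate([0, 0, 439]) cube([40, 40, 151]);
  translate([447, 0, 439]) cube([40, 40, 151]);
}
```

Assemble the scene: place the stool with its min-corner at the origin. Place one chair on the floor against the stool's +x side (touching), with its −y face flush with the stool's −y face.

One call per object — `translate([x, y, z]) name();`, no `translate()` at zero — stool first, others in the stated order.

stool();
translate([317, 0, 0]) chair();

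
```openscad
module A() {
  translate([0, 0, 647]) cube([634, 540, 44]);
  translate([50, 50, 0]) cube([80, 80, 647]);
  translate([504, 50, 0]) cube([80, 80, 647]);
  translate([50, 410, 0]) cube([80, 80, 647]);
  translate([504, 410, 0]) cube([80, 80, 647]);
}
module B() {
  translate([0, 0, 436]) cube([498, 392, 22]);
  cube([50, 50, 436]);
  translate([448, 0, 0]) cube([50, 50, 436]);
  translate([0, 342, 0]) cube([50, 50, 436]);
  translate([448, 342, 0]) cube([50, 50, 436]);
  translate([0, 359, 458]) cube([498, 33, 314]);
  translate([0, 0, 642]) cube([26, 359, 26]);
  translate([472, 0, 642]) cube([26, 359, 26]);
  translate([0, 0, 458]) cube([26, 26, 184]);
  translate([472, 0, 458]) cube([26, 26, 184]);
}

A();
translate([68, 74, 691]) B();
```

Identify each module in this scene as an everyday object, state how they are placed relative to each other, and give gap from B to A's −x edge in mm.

The chair's min-x is at 68; the table's min-x is 0; gap = 68 mm.

A is a table. B is a chair. The chair is on top of the table, centred. The gap from the chair to the table's −x edge is 68 mm.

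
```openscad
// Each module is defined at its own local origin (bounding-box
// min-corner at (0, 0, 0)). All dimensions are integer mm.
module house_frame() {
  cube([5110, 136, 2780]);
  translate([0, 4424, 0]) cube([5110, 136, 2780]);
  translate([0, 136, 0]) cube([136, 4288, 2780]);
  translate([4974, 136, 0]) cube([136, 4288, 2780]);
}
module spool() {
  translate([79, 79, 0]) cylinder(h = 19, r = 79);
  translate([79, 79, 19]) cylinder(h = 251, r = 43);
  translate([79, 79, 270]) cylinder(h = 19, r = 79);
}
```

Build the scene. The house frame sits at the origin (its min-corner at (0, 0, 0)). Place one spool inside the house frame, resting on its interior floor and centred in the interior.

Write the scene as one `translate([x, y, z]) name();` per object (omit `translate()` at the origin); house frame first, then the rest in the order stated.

house_frame();
translate([2476, 2201, 0]) spool();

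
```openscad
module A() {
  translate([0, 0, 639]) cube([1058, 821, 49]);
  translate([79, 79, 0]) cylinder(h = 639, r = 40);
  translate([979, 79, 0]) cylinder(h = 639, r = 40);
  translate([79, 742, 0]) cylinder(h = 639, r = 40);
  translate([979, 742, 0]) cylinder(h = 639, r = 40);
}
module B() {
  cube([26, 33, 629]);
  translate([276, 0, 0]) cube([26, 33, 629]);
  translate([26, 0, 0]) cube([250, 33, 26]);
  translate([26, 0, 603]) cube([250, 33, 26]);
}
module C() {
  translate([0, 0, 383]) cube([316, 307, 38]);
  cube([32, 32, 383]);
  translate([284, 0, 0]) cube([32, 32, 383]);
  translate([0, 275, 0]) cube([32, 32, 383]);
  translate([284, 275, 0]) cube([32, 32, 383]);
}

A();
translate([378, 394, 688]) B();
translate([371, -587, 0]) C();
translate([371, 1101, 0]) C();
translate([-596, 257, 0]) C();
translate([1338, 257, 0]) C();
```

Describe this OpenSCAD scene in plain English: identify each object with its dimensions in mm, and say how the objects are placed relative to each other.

A is a table with a 1058×821 mm rectangular top, 49 mm thick, top surface at z = 688 mm, supported by four round legs of 80 mm diameter, each leg's bounding box inset 39 mm from the nearest pair of top edges, running from the floor.

B is a picture frame with a 250×577 mm rectangular opening (x by z) and a uniform 26 mm border on every side. Frame depth is 33 mm along y. It is built from two vertical stiles running the full outside height and two horizontal rails spanning the gap between the stiles.

C is a four-legged stool. The seat is 316×307 mm, 38 mm thick, top at z = 421 mm. It stands on four square legs, each 32×32 mm in cross-section, from z = 0 to the seat underside, each flush with a corner of the seat.

The picture frame is on top of the table, centred. Four stools sit around the table at the −y, +y, −x, +x sides.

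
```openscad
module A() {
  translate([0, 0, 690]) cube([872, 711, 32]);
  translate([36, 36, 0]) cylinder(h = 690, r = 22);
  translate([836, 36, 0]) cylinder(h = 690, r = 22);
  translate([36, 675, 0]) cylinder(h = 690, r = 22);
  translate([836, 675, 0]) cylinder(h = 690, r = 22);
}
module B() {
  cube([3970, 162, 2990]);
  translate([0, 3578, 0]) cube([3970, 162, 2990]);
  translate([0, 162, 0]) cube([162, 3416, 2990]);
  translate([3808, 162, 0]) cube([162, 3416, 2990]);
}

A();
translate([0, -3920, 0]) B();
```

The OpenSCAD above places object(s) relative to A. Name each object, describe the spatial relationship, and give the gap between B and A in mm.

A is a table. B is a house frame. The house frame is on the floor beside the table on its −y side. The gap between the house frame and the table is 180 mm.

The house frame's nearest face is 180 mm from the table's −y face.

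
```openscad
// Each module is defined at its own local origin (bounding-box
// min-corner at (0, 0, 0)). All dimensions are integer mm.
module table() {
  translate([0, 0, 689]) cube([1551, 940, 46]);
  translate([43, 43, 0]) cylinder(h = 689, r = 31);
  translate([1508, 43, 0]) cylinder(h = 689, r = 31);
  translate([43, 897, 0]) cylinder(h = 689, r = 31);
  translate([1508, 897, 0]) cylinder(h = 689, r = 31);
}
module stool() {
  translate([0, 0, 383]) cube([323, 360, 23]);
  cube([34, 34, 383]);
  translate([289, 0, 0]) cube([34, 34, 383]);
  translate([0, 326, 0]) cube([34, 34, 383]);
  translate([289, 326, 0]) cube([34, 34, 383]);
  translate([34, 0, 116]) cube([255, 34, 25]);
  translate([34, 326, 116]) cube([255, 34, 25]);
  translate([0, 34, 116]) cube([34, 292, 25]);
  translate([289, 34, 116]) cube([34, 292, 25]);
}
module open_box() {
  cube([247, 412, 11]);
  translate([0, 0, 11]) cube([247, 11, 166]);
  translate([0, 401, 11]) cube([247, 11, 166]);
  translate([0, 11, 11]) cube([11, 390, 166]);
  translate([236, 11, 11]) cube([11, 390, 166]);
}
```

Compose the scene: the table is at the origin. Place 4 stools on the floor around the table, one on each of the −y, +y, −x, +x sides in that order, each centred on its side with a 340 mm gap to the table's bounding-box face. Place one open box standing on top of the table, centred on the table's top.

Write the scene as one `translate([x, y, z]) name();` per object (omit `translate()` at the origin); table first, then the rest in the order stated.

table();
translate([614, -700, 0]) stool();
translate([614, 1280, 0]) stool();
translate([-663, 290, 0]) stool();
translate([1891, 290, 0]) stool();
translate([652, 264, 735]) open_box();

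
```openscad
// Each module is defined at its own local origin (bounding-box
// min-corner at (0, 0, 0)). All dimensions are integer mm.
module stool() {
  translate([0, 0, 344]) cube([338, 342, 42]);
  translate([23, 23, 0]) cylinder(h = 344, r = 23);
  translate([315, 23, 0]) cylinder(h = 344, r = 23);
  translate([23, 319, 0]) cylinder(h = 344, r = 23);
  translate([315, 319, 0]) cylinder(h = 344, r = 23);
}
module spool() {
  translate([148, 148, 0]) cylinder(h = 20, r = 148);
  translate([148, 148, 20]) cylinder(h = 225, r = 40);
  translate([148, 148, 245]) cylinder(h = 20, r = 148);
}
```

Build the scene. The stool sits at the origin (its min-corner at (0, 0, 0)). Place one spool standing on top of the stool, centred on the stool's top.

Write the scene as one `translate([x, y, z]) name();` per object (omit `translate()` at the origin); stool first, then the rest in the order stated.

stool();
translate([21, 23, 386]) spool();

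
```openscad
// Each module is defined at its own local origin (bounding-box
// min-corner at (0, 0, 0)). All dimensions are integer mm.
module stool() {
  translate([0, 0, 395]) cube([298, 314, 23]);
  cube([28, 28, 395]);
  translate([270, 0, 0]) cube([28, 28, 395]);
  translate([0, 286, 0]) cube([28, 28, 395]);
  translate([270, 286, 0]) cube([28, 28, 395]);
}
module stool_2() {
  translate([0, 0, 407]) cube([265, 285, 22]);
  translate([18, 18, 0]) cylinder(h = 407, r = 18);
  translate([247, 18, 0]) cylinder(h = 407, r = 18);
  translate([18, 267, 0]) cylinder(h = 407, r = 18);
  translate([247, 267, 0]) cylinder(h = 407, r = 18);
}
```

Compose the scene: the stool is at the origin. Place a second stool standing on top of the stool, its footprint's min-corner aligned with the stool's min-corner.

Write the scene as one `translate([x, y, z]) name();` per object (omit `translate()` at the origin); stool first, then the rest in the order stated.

stool();
translate([0, 0, 418]) stool_2();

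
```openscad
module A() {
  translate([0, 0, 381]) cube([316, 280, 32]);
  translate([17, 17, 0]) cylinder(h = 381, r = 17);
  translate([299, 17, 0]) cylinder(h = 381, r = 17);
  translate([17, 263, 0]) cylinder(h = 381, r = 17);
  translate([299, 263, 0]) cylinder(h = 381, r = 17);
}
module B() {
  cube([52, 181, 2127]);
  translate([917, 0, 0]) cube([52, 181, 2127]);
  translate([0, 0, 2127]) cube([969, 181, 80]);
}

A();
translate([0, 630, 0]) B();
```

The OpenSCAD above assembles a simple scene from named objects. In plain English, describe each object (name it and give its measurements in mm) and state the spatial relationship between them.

A is a four-legged stool. The seat is 316×280 mm, 32 mm thick, top at z = 413 mm. It stands on four round legs, each 34 mm in diameter, from z = 0 to the seat underside, each leg's axis is inset half a diameter from the nearest pair of seat edges (so the leg's bounding box is flush with the corner).

B is a rectangular door frame: two vertical jambs of 52×181 mm section, 2127 mm tall, with a clear opening 865 mm wide between their inner faces. A header 80 mm tall and 181 mm deep lies on top of the jambs and spans the full outside width.

The door frame is on the floor beside the stool on its +y side.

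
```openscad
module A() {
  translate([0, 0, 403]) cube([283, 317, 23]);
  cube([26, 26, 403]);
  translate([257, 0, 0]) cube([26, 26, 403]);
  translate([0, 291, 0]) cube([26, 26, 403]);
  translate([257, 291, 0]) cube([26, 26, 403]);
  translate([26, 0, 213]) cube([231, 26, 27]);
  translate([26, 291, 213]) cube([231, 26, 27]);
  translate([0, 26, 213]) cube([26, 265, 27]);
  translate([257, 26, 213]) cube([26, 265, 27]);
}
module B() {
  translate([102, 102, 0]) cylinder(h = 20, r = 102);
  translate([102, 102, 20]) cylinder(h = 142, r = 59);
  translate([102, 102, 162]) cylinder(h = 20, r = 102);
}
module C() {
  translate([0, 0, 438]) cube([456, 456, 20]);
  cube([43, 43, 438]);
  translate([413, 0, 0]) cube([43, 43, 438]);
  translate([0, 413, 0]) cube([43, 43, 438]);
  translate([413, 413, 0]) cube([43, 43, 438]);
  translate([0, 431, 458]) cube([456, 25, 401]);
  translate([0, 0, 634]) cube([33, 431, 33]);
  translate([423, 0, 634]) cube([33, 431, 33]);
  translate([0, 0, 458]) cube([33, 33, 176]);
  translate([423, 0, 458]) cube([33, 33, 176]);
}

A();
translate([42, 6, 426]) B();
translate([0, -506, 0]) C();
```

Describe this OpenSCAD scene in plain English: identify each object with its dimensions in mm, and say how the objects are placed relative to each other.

A is a four-legged stool. The seat is 283×317 mm, 23 mm thick, top at z = 426 mm. It stands on four square legs, each 26×26 mm in cross-section, from z = 0 to the seat underside, each flush with a corner of the seat. Four stretchers, 26 mm wide and 27 mm tall, connect adjacent legs with their undersides at z = 213 mm, each running between the inner faces of the legs it joins and aligned with the legs' outer faces on the other axis.

B is a spool: two coaxial disc flanges of radius 102 mm and thickness 20 mm, joined by a core cylinder of radius 59 mm and height 142 mm. The lower flange rests on z = 0 and the three cylinders share a vertical axis.

C is a chair. The seat is a 456×456×20 mm slab with its top at z = 458 mm, on four 43×43 mm corner legs (flush with the seat edges, standing on z = 0). A flat backrest 25 mm thick, 401 mm tall, spans the full seat width and rises from the seat top along its +y edge, rear face flush with the rear of the seat. Two armrests of 33×33 mm section run along each side from the seat's front edge to the front of the backrest, top faces 209 mm above the seat top and outer faces flush with the seat's x-edges; a 33×33 mm post under the front of each armrest stands on the seat at the front corner.

The spool is on top of the stool. The chair is on the floor beside the stool on its −y side.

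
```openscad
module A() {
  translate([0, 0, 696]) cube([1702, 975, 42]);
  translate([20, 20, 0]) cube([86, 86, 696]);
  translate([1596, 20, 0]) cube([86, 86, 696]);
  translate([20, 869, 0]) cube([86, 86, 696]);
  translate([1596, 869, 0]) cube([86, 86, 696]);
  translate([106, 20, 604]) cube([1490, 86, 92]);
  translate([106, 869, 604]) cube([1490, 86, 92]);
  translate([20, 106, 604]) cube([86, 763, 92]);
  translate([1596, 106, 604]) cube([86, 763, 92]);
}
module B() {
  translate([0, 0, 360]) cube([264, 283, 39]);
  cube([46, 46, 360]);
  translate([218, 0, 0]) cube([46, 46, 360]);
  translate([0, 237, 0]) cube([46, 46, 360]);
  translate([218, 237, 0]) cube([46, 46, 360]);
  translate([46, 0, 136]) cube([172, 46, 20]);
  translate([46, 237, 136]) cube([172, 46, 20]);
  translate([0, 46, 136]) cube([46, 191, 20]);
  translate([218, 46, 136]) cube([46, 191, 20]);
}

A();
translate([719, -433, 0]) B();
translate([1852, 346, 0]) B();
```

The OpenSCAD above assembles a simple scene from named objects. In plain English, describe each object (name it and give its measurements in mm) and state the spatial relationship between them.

A is a table with a 1702×975 mm rectangular top, 42 mm thick, top surface at z = 738 mm, supported by four 86×86 mm square legs, each inset 20 mm from the nearest pair of top edges, running from the floor. Four apron rails, 86 mm thick and 92 mm tall, run between adjacent legs with their top edges flush with the underside of the top and their outer faces flush with the legs' outer faces.

B is a four-legged stool. The seat is 264×283 mm, 39 mm thick, top at z = 399 mm. It stands on four square legs, each 46×46 mm in cross-section, from z = 0 to the seat underside, each flush with a corner of the seat. Four stretchers, 46 mm wide and 20 mm tall, connect adjacent legs with their undersides at z = 136 mm, each running between the inner faces of the legs it joins and aligned with the legs' outer faces on the other axis.

Two stools sit around the table at the −y, +x sides.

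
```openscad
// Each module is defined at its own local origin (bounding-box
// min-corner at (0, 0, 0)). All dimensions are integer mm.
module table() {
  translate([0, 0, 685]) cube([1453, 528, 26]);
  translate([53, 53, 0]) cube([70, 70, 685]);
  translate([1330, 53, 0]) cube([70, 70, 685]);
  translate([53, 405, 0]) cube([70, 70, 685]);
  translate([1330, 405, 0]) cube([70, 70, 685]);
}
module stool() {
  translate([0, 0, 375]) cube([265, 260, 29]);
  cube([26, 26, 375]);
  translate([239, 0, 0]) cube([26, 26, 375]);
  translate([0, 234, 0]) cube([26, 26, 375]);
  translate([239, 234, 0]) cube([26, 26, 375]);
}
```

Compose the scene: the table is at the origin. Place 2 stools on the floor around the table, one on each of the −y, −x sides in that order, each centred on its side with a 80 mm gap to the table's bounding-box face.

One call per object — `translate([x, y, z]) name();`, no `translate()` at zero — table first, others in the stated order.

table();
translate([594, -340, 0]) stool();
translate([-345, 134, 0]) stool();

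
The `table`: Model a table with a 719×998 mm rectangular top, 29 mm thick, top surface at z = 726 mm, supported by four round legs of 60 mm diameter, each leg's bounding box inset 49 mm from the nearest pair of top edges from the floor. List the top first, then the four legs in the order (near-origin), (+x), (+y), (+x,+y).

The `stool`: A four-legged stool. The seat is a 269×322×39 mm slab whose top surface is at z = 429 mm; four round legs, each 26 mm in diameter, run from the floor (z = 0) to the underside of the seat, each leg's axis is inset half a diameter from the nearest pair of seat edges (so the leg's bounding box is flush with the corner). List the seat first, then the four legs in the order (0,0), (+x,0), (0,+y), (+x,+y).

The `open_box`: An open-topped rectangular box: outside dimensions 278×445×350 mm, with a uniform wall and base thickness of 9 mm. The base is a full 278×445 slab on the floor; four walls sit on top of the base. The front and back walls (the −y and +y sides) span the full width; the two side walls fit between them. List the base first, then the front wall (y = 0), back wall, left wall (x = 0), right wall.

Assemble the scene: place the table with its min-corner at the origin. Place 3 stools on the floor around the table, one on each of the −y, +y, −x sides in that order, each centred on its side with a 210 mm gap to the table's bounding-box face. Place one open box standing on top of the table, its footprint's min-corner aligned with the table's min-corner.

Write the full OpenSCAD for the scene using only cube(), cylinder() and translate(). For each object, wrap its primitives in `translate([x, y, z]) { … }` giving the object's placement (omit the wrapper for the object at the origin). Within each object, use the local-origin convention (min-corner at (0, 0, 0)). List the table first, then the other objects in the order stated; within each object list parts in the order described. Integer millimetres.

translate([0, 0, 697]) cube([719, 998, 29]);
translate([79, 79, 0]) cylinder(h = 697, r = 30);
translate([640, 79, 0]) cylinder(h = 697, r = 30);
translate([79, 919, 0]) cylinder(h = 697, r = 30);
translate([640, 919, 0]) cylinder(h = 697, r = 30);
translate([225, -532, 0]) {
  translate([0, 0, 390]) cube([269, 322, 39]);
  translate([13, 13, 0]) cylinder(h = 390, r = 13);
  translate([256, 13, 0]) cylinder(h = 390, r = 13);
  translate([13, 309, 0]) cylinder(h = 390, r = 13);
  translate([256, 309, 0]) cylinder(h = 390, r = 13);
}
translate([225, 1208, 0]) {
  translate([0, 0, 390]) cube([269, 322, 39]);
  translate([13, 13, 0]) cylinder(h = 390, r = 13);
  translate([256, 13, 0]) cylinder(h = 390, r = 13);
  translate([13, 309, 0]) cylinder(h = 390, r = 13);
  translate([256, 309, 0]) cylinder(h = 390, r = 13);
}
translate([-479, 338, 0]) {
  translate([0, 0, 390]) cube([269, 322, 39]);
  translate([13, 13, 0]) cylinder(h = 390, r = 13);
  translate([256, 13, 0]) cylinder(h = 390, r = 13);
  translate([13, 309, 0]) cylinder(h = 390, r = 13);
  translate([256, 309, 0]) cylinder(h = 390, r = 13);
}
translate([0, 0, 726]) {
  cube([278, 445, 9]);
  translate([0, 0, 9]) cube([278, 9, 341]);
  translate([0, 436, 9]) cube([278, 9, 341]);
  translate([0, 9, 9]) cube([9, 427, 341]);
  translate([269, 9, 9]) cube([9, 427, 341]);
}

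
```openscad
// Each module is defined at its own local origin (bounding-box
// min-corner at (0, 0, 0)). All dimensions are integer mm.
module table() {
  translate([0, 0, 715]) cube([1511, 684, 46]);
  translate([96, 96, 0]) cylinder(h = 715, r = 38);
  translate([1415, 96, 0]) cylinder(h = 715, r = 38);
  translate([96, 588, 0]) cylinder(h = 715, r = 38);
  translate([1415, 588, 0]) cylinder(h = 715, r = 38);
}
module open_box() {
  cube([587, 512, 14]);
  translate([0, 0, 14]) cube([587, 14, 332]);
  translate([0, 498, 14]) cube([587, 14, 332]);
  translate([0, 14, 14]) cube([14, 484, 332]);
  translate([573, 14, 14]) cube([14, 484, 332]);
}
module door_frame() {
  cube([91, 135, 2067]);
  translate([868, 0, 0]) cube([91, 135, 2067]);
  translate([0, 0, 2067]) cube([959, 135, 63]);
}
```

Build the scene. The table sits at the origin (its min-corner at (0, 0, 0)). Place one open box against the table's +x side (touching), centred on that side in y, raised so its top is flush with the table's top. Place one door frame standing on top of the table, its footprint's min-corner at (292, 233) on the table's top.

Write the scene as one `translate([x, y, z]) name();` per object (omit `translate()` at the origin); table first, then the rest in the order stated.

table();
translate([1511, 86, 415]) open_box();
translate([292, 233, 761]) door_frame();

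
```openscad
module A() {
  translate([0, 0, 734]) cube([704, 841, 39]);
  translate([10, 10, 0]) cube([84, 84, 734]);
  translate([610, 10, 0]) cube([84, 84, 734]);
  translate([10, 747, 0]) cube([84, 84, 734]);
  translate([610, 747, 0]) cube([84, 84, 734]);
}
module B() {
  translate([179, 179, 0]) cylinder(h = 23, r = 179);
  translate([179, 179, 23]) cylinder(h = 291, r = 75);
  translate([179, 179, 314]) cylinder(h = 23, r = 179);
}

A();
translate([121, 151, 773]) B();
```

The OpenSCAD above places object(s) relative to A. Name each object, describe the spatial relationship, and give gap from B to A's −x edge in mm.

A is a table. B is a spool. The spool is on top of the table. The gap from the spool to the table's −x edge is 121 mm.

The spool's min-x is at 121; the table's min-x is 0; gap = 121 mm.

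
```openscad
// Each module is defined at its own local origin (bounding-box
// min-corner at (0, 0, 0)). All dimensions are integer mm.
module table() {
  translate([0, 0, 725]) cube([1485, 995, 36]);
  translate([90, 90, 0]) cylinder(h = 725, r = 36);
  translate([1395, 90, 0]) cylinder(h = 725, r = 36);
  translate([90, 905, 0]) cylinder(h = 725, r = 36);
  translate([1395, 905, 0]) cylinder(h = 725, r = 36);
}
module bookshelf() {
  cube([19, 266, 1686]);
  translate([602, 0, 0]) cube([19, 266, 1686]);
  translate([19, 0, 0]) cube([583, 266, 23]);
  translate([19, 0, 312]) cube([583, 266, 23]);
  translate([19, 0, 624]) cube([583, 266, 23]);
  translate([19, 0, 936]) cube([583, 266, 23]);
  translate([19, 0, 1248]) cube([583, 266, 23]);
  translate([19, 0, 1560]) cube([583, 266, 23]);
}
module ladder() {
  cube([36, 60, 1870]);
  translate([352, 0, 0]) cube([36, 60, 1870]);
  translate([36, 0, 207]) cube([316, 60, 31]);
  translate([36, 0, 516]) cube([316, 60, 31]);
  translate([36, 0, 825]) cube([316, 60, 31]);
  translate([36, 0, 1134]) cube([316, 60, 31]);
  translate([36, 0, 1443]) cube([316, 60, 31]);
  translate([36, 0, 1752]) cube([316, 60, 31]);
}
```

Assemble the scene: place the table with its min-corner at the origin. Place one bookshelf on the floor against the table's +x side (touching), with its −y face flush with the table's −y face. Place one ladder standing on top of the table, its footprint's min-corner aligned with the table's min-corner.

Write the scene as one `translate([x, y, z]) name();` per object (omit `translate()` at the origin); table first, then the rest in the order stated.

table();
translate([1485, 0, 0]) bookshelf();
translate([0, 0, 761]) ladder();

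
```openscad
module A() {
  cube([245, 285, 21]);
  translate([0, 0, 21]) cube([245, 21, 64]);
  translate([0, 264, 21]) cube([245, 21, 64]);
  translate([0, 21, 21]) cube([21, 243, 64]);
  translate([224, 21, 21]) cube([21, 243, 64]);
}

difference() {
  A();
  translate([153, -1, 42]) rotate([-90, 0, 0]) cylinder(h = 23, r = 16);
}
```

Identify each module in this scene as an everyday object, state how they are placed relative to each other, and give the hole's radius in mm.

A is an open box. The open box has a circular hole through its front wall. The hole's radius is 16 mm.

The subtracted cylinder has r = 16 mm.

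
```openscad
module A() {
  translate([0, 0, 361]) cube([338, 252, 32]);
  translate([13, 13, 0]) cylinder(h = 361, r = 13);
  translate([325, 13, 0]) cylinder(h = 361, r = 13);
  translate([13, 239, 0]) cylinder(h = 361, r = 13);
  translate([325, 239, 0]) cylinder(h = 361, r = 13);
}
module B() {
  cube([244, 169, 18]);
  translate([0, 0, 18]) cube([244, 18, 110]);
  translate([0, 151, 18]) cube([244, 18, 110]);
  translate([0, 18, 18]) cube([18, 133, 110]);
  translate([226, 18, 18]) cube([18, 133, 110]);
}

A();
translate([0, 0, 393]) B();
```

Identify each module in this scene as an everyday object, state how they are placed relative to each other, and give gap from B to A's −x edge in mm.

The open box's min-x is at 0; the stool's min-x is 0; gap = 0 mm.

A is a stool. B is an open box. The open box is on top of the stool. The gap from the open box to the stool's −x edge is 0 mm.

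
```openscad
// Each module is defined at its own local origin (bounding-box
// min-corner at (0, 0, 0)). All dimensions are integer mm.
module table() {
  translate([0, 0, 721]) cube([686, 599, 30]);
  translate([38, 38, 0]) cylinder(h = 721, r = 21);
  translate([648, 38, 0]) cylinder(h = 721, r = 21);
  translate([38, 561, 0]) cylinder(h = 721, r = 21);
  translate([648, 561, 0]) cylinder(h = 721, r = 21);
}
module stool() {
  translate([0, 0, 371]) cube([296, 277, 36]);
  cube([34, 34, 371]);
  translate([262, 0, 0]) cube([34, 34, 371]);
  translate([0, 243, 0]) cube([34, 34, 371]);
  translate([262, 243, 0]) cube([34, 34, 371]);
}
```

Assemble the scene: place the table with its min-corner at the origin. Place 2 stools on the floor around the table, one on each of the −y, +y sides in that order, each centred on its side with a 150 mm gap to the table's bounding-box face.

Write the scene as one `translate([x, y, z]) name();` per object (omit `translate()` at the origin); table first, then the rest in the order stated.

table();
translate([195, -427, 0]) stool();
translate([195, 749, 0]) stool();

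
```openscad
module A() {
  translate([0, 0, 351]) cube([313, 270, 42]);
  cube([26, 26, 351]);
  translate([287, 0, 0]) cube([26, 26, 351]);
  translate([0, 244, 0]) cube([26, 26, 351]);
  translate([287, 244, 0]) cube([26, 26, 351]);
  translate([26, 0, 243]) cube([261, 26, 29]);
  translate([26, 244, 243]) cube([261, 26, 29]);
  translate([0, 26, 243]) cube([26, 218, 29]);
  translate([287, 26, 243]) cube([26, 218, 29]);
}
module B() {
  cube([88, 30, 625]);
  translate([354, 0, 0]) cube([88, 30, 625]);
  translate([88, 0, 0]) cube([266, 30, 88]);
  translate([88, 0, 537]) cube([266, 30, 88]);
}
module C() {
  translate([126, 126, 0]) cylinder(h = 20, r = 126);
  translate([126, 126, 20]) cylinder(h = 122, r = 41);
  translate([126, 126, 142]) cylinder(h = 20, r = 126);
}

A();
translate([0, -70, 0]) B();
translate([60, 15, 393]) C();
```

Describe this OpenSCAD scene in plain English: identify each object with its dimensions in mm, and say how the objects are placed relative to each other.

A is a simple wooden stool: a rectangular seat 313 mm (x) by 270 mm (y), 42 mm thick, top face at z = 393 mm, on four square legs, each 26×26 mm in cross-section. The legs rest on z = 0, each flush with a corner of the seat. Four stretchers, 26 mm wide and 29 mm tall, connect adjacent legs with their undersides at z = 243 mm, each running between the inner faces of the legs it joins and aligned with the legs' outer faces on the other axis.

B is a picture frame with a 266×449 mm rectangular opening (x by z) and a uniform 88 mm border on every side. Frame depth is 30 mm along y. It is built from two vertical stiles running the full outside height and two horizontal rails spanning the gap between the stiles.

C is a spool: two coaxial disc flanges of radius 126 mm and thickness 20 mm, joined by a core cylinder of radius 41 mm and height 122 mm. The lower flange rests on z = 0 and the three cylinders share a vertical axis.

The picture frame is on the floor beside the stool on its −y side. The spool is on top of the stool.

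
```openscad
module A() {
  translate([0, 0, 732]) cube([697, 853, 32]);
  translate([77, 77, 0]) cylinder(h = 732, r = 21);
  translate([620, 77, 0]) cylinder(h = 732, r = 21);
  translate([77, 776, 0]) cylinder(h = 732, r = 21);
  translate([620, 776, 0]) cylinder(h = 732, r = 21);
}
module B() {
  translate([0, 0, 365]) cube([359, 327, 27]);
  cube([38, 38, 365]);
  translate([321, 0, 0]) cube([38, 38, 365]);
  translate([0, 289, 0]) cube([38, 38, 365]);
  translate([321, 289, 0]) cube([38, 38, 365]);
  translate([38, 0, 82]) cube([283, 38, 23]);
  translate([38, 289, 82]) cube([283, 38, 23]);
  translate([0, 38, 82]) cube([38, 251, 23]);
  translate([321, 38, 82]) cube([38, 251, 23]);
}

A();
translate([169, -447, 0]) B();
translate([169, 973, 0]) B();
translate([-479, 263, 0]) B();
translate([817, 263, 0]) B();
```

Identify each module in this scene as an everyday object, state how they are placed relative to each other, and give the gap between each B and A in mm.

A is a table. B is a stool. Four stools sit around the table at the −y, +y, −x, +x sides. The gap between each stool and the table is 120 mm.

Each stool's nearest face is 120 mm from the table's bounding box.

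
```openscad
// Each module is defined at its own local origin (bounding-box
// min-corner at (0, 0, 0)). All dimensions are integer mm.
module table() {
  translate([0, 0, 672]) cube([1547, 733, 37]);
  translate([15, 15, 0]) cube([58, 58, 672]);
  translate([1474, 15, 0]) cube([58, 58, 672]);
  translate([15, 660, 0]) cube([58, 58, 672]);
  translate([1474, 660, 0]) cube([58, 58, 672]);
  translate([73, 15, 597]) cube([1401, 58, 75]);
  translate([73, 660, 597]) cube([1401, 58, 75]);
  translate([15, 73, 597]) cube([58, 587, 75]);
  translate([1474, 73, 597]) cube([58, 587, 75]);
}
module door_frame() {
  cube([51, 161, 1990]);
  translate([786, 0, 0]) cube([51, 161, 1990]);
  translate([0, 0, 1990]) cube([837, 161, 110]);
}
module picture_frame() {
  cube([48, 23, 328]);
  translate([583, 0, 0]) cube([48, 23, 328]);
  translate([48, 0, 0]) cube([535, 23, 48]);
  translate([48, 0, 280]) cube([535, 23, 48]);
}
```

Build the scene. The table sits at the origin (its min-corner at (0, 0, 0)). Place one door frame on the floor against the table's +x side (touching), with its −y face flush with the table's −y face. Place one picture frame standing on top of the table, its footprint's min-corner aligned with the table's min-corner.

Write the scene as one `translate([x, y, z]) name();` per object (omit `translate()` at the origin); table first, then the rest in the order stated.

table();
translate([1547, 0, 0]) door_frame();
translate([0, 0, 709]) picture_frame();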